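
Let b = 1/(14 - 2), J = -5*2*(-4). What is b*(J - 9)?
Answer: 31/12 ≈ 2.5833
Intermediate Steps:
J = 40 (J = -10*(-4) = 40)
b = 1/12 ≈ 0.083333
b*(J - 9) = (40 - 9)/12 = (1/12)*31 = 31/12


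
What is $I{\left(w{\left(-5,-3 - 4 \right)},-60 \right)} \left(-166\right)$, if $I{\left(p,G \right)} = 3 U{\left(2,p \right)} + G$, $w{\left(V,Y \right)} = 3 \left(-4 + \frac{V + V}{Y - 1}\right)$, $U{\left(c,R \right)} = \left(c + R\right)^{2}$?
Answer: $- \frac{75945}{8} \approx -9493.1$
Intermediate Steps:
$U{\left(c,R \right)} = \left(R + c\right)^{2}$
$w{\left(V,Y \right)} = -12 + \frac{6 V}{-1 + Y}$ ($w{\left(V,Y \right)} = 3 \left(-4 + \frac{2 V}{-1 + Y}\right) = -12 + \frac{6 V}{-1 + Y}$)
$I{\left(p,G \right)} = G + 3 \left(2 + p\right)^{2}$ ($I{\left(p,G \right)} = 3 \left(p + 2\right)^{2} + G = 3 \left(2 + p\right)^{2} + G = G + 3 \left(2 + p\right)^{2}$)
$I{\left(w{\left(-5,-3 - 4 \right)},-60 \right)} \left(-166\right) = \left(-60 + 3 \left(2 + \frac{6 \left(2 - 5 - 2 \left(-3 - 4\right)\right)}{-1 - 7}\right)^{2}\right) \left(-166\right) = \left(-60 + 3 \left(2 + \frac{6 \left(2 - 5 - -14\right)}{-1 - 7}\right)^{2}\right) \left(-166\right) = \left(-60 + 3 \left(2 + \frac{6 \left(2 - 5 + 14\right)}{-8}\right)^{2}\right) \left(-166\right) = \left(-60 + 3 \left(2 + 6 \left(- \frac{1}{8}\right) 11\right)^{2}\right) \left(-166\right) = \left(-60 + 3 \left(2 - \frac{33}{4}\right)^{2}\right) \left(-166\right) = \left(-60 + 3 \left(- \frac{25}{4}\right)^{2}\right) \left(-166\right) = \left(-60 + 3 \cdot \frac{625}{16}\right) \left(-166\right) = \left(-60 + \frac{1875}{16}\right) \left(-166\right) = \frac{915}{16} \left(-166\right) = - \frac{75945}{8}$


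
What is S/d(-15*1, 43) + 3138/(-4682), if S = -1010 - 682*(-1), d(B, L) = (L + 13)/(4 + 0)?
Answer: -394907/16387 ≈ -24.099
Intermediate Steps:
d(B, L) = 13/4 + L/4 (d(B, L) = (13 + L)/4 = (13 + L)*(¼) = 13/4 + L/4)
S = -328 (S = -1010 - 1*(-682) = -1010 + 682 = -328)
S/d(-15*1, 43) + 3138/(-4682) = -328/(13/4 + (¼)*43) + 3138/(-4682) = -328/(13/4 + 43/4) + 3138*(-1/4682) = -328/14 - 1569/2341 = -328*1/14 - 1569/2341 = -164/7 - 1569/2341 = -394907/16387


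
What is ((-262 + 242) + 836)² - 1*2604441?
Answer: -1938585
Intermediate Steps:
((-262 + 242) + 836)² - 1*2604441 = (-20 + 836)² - 2604441 = 816² - 2604441 = 665856 - 2604441 = -1938585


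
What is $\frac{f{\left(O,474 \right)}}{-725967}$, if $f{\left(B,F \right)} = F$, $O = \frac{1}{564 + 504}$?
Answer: $- \frac{158}{241989} \approx -0.00065292$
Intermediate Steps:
$O = \frac{1}{1068} \approx 0.00093633$
$\frac{f{\left(O,474 \right)}}{-725967} = \frac{474}{-725967} = 474 \left(- \frac{1}{725967}\right) = - \frac{158}{241989}$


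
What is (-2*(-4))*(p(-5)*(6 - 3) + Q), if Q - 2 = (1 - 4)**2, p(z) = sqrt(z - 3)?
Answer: 88 + 48*I*sqrt(2) ≈ 88.0 + 67.882*I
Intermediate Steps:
p(z) = sqrt(-3 + z)
Q = 11 (Q = 2 + (1 - 4)**2 = 2 + (-3)**2 = 2 + 9 = 11)
(-2*(-4))*(p(-5)*(6 - 3) + Q) = (-2*(-4))*(sqrt(-3 - 5)*(6 - 3) + 11) = 8*(sqrt(-8)*3 + 11) = 8*((2*I*sqrt(2))*3 + 11) = 8*(6*I*sqrt(2) + 11) = 8*(11 + 6*I*sqrt(2)) = 88 + 48*I*sqrt(2)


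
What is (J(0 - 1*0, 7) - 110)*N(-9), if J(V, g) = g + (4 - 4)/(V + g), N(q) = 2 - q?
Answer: -1133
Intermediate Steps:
J(V, g) = g (J(V, g) = g + 0/(V + g) = g + 0 = g)
(J(0 - 1*0, 7) - 110)*N(-9) = (7 - 110)*(2 - 1*(-9)) = -103*(2 + 9) = -103*11 = -1133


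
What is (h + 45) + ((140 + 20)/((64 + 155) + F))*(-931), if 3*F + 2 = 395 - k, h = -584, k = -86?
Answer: -66199/71 ≈ -932.38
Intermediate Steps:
F = 479/3 (F = -2/3 + (395 - 1*(-86))/3 = -2/3 + (395 + 86)/3 = -2/3 + (1/3)*481 = -2/3 + 481/3 = 479/3 ≈ 159.67)
(h + 45) + ((140 + 20)/((64 + 155) + F))*(-931) = (-584 + 45) + ((140 + 20)/((64 + 155) + 479/3))*(-931) = -539 + (160/(219 + 479/3))*(-931) = -539 + (160/(1136/3))*(-931) = -539 + (160*(3/1136))*(-931) = -539 + (30/71)*(-931) = -539 - 27930/71 = -66199/71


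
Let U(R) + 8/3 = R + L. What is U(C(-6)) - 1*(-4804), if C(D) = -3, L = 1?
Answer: 14398/3 ≈ 4799.3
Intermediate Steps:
U(R) = -5/3 + R (U(R) = -8/3 + (R + 1) = -8/3 + (1 + R) = -5/3 + R)
U(C(-6)) - 1*(-4804) = (-5/3 - 3) - 1*(-4804) = -14/3 + 4804 = 14398/3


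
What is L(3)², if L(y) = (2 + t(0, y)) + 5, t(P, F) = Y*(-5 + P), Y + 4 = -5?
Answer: 2704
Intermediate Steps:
Y = -9 (Y = -4 - 5 = -9)
t(P, F) = 45 - 9*P (t(P, F) = -9*(-5 + P) = 45 - 9*P)
L(y) = 52 (L(y) = (2 + (45 - 9*0)) + 5 = (2 + (45 + 0)) + 5 = (2 + 45) + 5 = 47 + 5 = 52)
L(3)² = 52² = 2704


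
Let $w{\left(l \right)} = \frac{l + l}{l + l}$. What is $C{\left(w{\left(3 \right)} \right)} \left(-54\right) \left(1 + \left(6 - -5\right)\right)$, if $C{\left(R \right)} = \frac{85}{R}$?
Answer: $-55080$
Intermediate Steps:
$w{\left(l \right)} = 1$ ($w{\left(l \right)} = \frac{2 l}{2 l} = 2 l \frac{1}{2 l} = 1$)
$C{\left(w{\left(3 \right)} \right)} \left(-54\right) \left(1 + \left(6 - -5\right)\right) = \frac{85}{1} \left(-54\right) \left(1 + \left(6 - -5\right)\right) = 85 \cdot 1 \left(-54\right) \left(1 + \left(6 + 5\right)\right) = 85 \left(-54\right) \left(1 + 11\right) = \left(-4590\right) 12 = -55080$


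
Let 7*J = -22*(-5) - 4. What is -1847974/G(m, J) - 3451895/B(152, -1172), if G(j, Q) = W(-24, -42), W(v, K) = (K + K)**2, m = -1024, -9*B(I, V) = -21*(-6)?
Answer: 868953553/3528 ≈ 2.4630e+5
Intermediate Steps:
B(I, V) = -14 (B(I, V) = -(-7)*(-6)/3 = -1/9*126 = -14)
J = 106/7 (J = (-22*(-5) - 4)/7 = (110 - 4)/7 = (1/7)*106 = 106/7 ≈ 15.143)
W(v, K) = 4*K**2 (W(v, K) = (2*K)**2 = 4*K**2)
G(j, Q) = 7056 (G(j, Q) = 4*(-42)**2 = 4*1764 = 7056)
-1847974/G(m, J) - 3451895/B(152, -1172) = -1847974/7056 - 3451895/(-14) = -1847974*1/7056 - 3451895*(-1/14) = -923987/3528 + 3451895/14 = 868953553/3528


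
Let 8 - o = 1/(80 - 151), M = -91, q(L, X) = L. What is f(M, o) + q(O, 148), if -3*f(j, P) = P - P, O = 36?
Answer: 36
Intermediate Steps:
o = 569/71 (o = 8 - 1/(80 - 151) = 8 - 1/(-71) = 8 - 1*(-1/71) = 8 + 1/71 = 569/71 ≈ 8.0141)
f(j, P) = 0 (f(j, P) = -(P - P)/3 = -⅓*0 = 0)
f(M, o) + q(O, 148) = 0 + 36 = 36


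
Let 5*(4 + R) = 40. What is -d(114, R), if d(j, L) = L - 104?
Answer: 100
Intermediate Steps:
R = 4 (R = -4 + (⅕)*40 = -4 + 8 = 4)
d(j, L) = -104 + L
-d(114, R) = -(-104 + 4) = -1*(-100) = 100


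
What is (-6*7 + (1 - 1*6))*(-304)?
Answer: 14288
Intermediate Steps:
(-6*7 + (1 - 1*6))*(-304) = (-42 + (1 - 6))*(-304) = (-42 - 5)*(-304) = -47*(-304) = 14288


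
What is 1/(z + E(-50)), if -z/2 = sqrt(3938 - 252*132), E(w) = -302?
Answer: I/(2*(sqrt(29326) - 151*I)) ≈ -0.0014484 + 0.0016426*I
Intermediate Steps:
z = -2*I*sqrt(29326) (z = -2*sqrt(3938 - 252*132) = -2*sqrt(3938 - 33264) = -2*I*sqrt(29326) ≈ -342.5*I)
1/(z + E(-50)) = 1/(-2*I*sqrt(29326) - 302) = 1/(-302 - 2*I*sqrt(29326))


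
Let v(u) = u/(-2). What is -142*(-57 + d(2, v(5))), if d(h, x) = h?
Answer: 7810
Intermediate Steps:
v(u) = -u/2 (v(u) = u*(-1/2) = -u/2)
-142*(-57 + d(2, v(5))) = -142*(-57 + 2) = -142*(-55) = 7810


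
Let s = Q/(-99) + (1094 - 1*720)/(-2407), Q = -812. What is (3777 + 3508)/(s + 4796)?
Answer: 1735964505/1144770686 ≈ 1.5164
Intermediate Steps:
s = 1917458/238293 (s = -812/(-99) + (1094 - 1*720)/(-2407) = -812*(-1/99) + (1094 - 720)*(-1/2407) = 812/99 + 374*(-1/2407) = 812/99 - 374/2407 = 1917458/238293 ≈ 8.0466)
(3777 + 3508)/(s + 4796) = (3777 + 3508)/(1917458/238293 + 4796) = 7285/(1144770686/238293) = 7285*(238293/1144770686) = 1735964505/1144770686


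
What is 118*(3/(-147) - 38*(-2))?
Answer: 439314/49 ≈ 8965.6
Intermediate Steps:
118*(3/(-147) - 38*(-2)) = 118*(3*(-1/147) + 76) = 118*(-1/49 + 76) = 118*(3723/49) = 439314/49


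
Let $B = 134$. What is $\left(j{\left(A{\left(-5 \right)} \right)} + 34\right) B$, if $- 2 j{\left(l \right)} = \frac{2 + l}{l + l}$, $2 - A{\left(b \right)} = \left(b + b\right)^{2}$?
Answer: $\frac{221636}{49} \approx 4523.2$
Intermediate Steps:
$A{\left(b \right)} = 2 - 4 b^{2}$ ($A{\left(b \right)} = 2 - \left(b + b\right)^{2} = 2 - \left(2 b\right)^{2} = 2 - 4 b^{2}$)
$j{\left(l \right)} = - \frac{2 + l}{4 l}$ ($j{\left(l \right)} = - \frac{\left(2 + l\right) \frac{1}{l + l}}{2} = - \frac{\left(2 + l\right) \frac{1}{2 l}}{2} = - \frac{\frac{1}{2} \frac{1}{l} \left(2 + l\right)}{2} = - \frac{2 + l}{4 l}$)
$\left(j{\left(A{\left(-5 \right)} \right)} + 34\right) B = \left(\frac{-2 - \left(2 - 4 \left(-5\right)^{2}\right)}{4 \left(2 - 4 \left(-5\right)^{2}\right)} + 34\right) 134 = \left(\frac{-2 - \left(2 - 100\right)}{4 \left(2 - 100\right)} + 34\right) 134 = \left(\frac{-2 - -98}{4 \left(-98\right)} + 34\right) 134 = \left(\frac{1}{4} \left(- \frac{1}{98}\right) \left(-2 + 98\right) + 34\right) 134 = \left(\frac{1}{4} \left(- \frac{1}{98}\right) 96 + 34\right) 134 = \left(- \frac{12}{49} + 34\right) 134 = \frac{1654}{49} \cdot 134 = \frac{221636}{49}$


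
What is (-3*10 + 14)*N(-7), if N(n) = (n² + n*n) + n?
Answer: -1456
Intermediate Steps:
N(n) = n + 2*n² (N(n) = (n² + n²) + n = 2*n² + n = n + 2*n²)
(-3*10 + 14)*N(-7) = (-3*10 + 14)*(-7*(1 + 2*(-7))) = (-30 + 14)*(-7*(1 - 14)) = -(-112)*(-13) = -16*91 = -1456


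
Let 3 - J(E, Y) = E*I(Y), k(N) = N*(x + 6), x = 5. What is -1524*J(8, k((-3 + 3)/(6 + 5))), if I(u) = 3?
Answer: 32004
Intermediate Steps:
k(N) = 11*N (k(N) = N*(5 + 6) = N*11 = 11*N)
J(E, Y) = 3 - 3*E (J(E, Y) = 3 - E*3 = 3 - 3*E)
-1524*J(8, k((-3 + 3)/(6 + 5))) = -1524*(3 - 3*8) = -1524*(3 - 24) = -1524*(-21) = 32004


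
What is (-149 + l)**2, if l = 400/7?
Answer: 413449/49 ≈ 8437.7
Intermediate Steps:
l = 400/7 (l = 400*(1/7) = 400/7 ≈ 57.143)
(-149 + l)**2 = (-149 + 400/7)**2 = (-643/7)**2 = 413449/49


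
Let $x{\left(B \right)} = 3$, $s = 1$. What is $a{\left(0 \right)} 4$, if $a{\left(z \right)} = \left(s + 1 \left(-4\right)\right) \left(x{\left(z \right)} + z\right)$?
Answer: $-36$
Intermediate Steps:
$a{\left(z \right)} = -9 - 3 z$ ($a{\left(z \right)} = \left(1 + 1 \left(-4\right)\right) \left(3 + z\right) = \left(1 - 4\right) \left(3 + z\right) = - 3 \left(3 + z\right) = -9 - 3 z$)
$a{\left(0 \right)} 4 = \left(-9 - 0\right) 4 = \left(-9 + 0\right) 4 = \left(-9\right) 4 = -36$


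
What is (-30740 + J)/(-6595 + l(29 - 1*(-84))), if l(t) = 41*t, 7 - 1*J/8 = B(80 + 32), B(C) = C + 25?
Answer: 15890/981 ≈ 16.198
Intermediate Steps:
B(C) = 25 + C
J = -1040 (J = 56 - 8*(25 + (80 + 32)) = 56 - 8*(25 + 112) = 56 - 8*137 = 56 - 1096 = -1040)
(-30740 + J)/(-6595 + l(29 - 1*(-84))) = (-30740 - 1040)/(-6595 + 41*(29 - 1*(-84))) = -31780/(-6595 + 41*(29 + 84)) = -31780/(-6595 + 41*113) = -31780/(-6595 + 4633) = -31780/(-1962) = -31780*(-1/1962) = 15890/981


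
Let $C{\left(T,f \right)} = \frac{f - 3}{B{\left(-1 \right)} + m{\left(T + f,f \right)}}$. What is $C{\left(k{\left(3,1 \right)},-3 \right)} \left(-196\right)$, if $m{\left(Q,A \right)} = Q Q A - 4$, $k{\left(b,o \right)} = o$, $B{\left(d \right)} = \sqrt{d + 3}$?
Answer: $- \frac{9408}{127} - \frac{588 \sqrt{2}}{127} \approx -80.626$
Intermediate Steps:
$B{\left(d \right)} = \sqrt{3 + d}$
$m{\left(Q,A \right)} = -4 + A Q^{2}$ ($m{\left(Q,A \right)} = Q^{2} A - 4 = A Q^{2} - 4 = -4 + A Q^{2}$)
$C{\left(T,f \right)} = \frac{-3 + f}{-4 + \sqrt{2} + f \left(T + f\right)^{2}}$ ($C{\left(T,f \right)} = \frac{f - 3}{\sqrt{3 - 1} + \left(-4 + f \left(T + f\right)^{2}\right)} = \frac{-3 + f}{\sqrt{2} + \left(-4 + f \left(T + f\right)^{2}\right)} = \frac{-3 + f}{-4 + \sqrt{2} + f \left(T + f\right)^{2}}$)
$C{\left(k{\left(3,1 \right)},-3 \right)} \left(-196\right) = \frac{-3 - 3}{-4 + \sqrt{2} - 3 \left(1 - 3\right)^{2}} \left(-196\right) = \frac{1}{-4 + \sqrt{2} - 3 \left(-2\right)^{2}} \left(-6\right) \left(-196\right) = \frac{1}{-4 + \sqrt{2} - 12} \left(-6\right) \left(-196\right) = \frac{1}{-16 + \sqrt{2}} \left(-6\right) \left(-196\right) = - \frac{6}{-16 + \sqrt{2}} \left(-196\right) = \frac{1176}{-16 + \sqrt{2}}$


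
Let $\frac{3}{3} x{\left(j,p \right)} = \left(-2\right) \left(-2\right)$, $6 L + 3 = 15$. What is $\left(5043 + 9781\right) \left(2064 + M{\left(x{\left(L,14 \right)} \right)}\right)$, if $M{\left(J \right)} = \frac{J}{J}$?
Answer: $30611560$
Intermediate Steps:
$L = 2$ ($L = - \frac{1}{2} + \frac{1}{6} \cdot 15 = - \frac{1}{2} + \frac{5}{2} = 2$)
$x{\left(j,p \right)} = 4$ ($x{\left(j,p \right)} = \left(-2\right) \left(-2\right) = 4$)
$M{\left(J \right)} = 1$
$\left(5043 + 9781\right) \left(2064 + M{\left(x{\left(L,14 \right)} \right)}\right) = \left(5043 + 9781\right) \left(2064 + 1\right) = 14824 \cdot 2065 = 30611560$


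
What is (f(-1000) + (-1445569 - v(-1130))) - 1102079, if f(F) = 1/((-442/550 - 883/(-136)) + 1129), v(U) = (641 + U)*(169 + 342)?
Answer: -97511270892361/42437369 ≈ -2.2978e+6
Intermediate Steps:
v(U) = 327551 + 511*U (v(U) = (641 + U)*511 = 327551 + 511*U)
f(F) = 37400/42437369 (f(F) = 1/((-442*1/550 - 883*(-1/136)) + 1129) = 1/((-221/275 + 883/136) + 1129) = 1/(212769/37400 + 1129) = 1/(42437369/37400) = 37400/42437369)
(f(-1000) + (-1445569 - v(-1130))) - 1102079 = (37400/42437369 + (-1445569 - (327551 + 511*(-1130)))) - 1102079 = (37400/42437369 + (-1445569 - (327551 - 577430))) - 1102079 = (37400/42437369 + (-1445569 - 1*(-249879))) - 1102079 = (37400/42437369 + (-1445569 + 249879)) - 1102079 = (37400/42437369 - 1195690) - 1102079 = -50741937702210/42437369 - 1102079 = -97511270892361/42437369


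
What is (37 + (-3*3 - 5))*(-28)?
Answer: -644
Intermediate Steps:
(37 + (-3*3 - 5))*(-28) = (37 + (-9 - 5))*(-28) = (37 - 14)*(-28) = 23*(-28) = -644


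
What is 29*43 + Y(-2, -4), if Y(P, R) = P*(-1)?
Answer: 1249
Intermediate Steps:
Y(P, R) = -P
29*43 + Y(-2, -4) = 29*43 - 1*(-2) = 1247 + 2 = 1249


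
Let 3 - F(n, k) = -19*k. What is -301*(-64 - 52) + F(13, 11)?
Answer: 35128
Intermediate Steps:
F(n, k) = 3 + 19*k (F(n, k) = 3 - (-19)*k = 3 + 19*k)
-301*(-64 - 52) + F(13, 11) = -301*(-64 - 52) + (3 + 19*11) = -301*(-116) + (3 + 209) = 34916 + 212 = 35128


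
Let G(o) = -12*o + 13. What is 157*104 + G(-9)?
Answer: 16449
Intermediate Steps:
G(o) = 13 - 12*o
157*104 + G(-9) = 157*104 + (13 - 12*(-9)) = 16328 + (13 + 108) = 16328 + 121 = 16449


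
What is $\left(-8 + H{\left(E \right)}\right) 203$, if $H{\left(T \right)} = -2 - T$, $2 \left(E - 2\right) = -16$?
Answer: $-812$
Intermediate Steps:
$E = -6$ ($E = 2 + \frac{1}{2} \left(-16\right) = 2 - 8 = -6$)
$\left(-8 + H{\left(E \right)}\right) 203 = \left(-8 - -4\right) 203 = \left(-8 + \left(-2 + 6\right)\right) 203 = \left(-8 + 4\right) 203 = \left(-4\right) 203 = -812$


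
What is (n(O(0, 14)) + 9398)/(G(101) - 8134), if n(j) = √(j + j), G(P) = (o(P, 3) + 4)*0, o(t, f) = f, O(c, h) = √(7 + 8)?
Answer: -4699/4067 - √2*15^(¼)/8134 ≈ -1.1557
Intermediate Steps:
O(c, h) = √15
G(P) = 0 (G(P) = (3 + 4)*0 = 7*0 = 0)
n(j) = √2*√j (n(j) = √(2*j) = √2*√j)
(n(O(0, 14)) + 9398)/(G(101) - 8134) = (√2*√(√15) + 9398)/(0 - 8134) = (√2*15^(¼) + 9398)/(-8134) = (9398 + √2*15^(¼))*(-1/8134) = -4699/4067 - √2*15^(¼)/8134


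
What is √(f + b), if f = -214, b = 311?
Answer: √97 ≈ 9.8489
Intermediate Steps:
√(f + b) = √(-214 + 311) = √97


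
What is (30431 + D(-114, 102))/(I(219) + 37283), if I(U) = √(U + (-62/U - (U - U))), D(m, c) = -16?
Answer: 248337775455/304414789592 - 30415*√10489881/304414789592 ≈ 0.81546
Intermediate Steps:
I(U) = √(U - 62/U) (I(U) = √(U + (-62/U - 1*0)) = √(U + (-62/U + 0)) = √(U - 62/U))
(30431 + D(-114, 102))/(I(219) + 37283) = (30431 - 16)/(√(219 - 62/219) + 37283) = 30415/(√(219 - 62*1/219) + 37283) = 30415/(√(219 - 62/219) + 37283) = 30415/(√(47899/219) + 37283) = 30415/(√10489881/219 + 37283) = 30415/(37283 + √10489881/219)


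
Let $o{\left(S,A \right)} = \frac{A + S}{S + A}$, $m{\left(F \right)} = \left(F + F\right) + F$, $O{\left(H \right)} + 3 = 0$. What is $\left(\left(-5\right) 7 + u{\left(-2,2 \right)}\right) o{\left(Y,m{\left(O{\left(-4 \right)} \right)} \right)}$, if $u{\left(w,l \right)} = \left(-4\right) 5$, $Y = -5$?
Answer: $-55$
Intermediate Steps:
$O{\left(H \right)} = -3$ ($O{\left(H \right)} = -3 + 0 = -3$)
$u{\left(w,l \right)} = -20$
$m{\left(F \right)} = 3 F$ ($m{\left(F \right)} = 2 F + F = 3 F$)
$o{\left(S,A \right)} = 1$ ($o{\left(S,A \right)} = \frac{A + S}{A + S} = 1$)
$\left(\left(-5\right) 7 + u{\left(-2,2 \right)}\right) o{\left(Y,m{\left(O{\left(-4 \right)} \right)} \right)} = \left(\left(-5\right) 7 - 20\right) 1 = \left(-35 - 20\right) 1 = \left(-55\right) 1 = -55$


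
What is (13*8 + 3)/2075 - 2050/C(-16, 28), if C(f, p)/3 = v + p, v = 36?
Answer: -2116603/199200 ≈ -10.626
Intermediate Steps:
C(f, p) = 108 + 3*p (C(f, p) = 3*(36 + p) = 108 + 3*p)
(13*8 + 3)/2075 - 2050/C(-16, 28) = (13*8 + 3)/2075 - 2050/(108 + 3*28) = (104 + 3)*(1/2075) - 2050/(108 + 84) = 107*(1/2075) - 2050/192 = 107/2075 - 2050*1/192 = 107/2075 - 1025/96 = -2116603/199200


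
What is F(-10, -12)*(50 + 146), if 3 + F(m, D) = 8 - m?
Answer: 2940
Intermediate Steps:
F(m, D) = 5 - m (F(m, D) = -3 + (8 - m) = 5 - m)
F(-10, -12)*(50 + 146) = (5 - 1*(-10))*(50 + 146) = (5 + 10)*196 = 15*196 = 2940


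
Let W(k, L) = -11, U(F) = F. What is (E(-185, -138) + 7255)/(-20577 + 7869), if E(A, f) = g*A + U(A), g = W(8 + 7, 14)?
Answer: -3035/4236 ≈ -0.71648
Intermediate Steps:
g = -11
E(A, f) = -10*A (E(A, f) = -11*A + A = -10*A)
(E(-185, -138) + 7255)/(-20577 + 7869) = (-10*(-185) + 7255)/(-20577 + 7869) = (1850 + 7255)/(-12708) = 9105*(-1/12708) = -3035/4236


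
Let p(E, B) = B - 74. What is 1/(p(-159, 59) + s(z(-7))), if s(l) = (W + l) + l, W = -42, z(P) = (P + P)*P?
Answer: 1/139 ≈ 0.0071942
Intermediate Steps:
p(E, B) = -74 + B
z(P) = 2*P**2 (z(P) = (2*P)*P = 2*P**2)
s(l) = -42 + 2*l (s(l) = (-42 + l) + l = -42 + 2*l)
1/(p(-159, 59) + s(z(-7))) = 1/((-74 + 59) + (-42 + 2*(2*(-7)**2))) = 1/(-15 + (-42 + 2*(2*49))) = 1/(-15 + (-42 + 2*98)) = 1/(-15 + (-42 + 196)) = 1/(-15 + 154) = 1/139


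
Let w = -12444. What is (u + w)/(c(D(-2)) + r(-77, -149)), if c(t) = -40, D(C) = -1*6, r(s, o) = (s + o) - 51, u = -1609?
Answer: 14053/317 ≈ 44.331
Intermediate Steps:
r(s, o) = -51 + o + s (r(s, o) = (o + s) - 51 = -51 + o + s)
D(C) = -6
(u + w)/(c(D(-2)) + r(-77, -149)) = (-1609 - 12444)/(-40 + (-51 - 149 - 77)) = -14053/(-40 - 277) = -14053/(-317) = -14053*(-1/317) = 14053/317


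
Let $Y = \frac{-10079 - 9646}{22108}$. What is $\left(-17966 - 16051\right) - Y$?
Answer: $- \frac{752028111}{22108} \approx -34016.0$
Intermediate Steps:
$Y = - \frac{19725}{22108}$ ($Y = \left(-10079 - 9646\right) \frac{1}{22108} = \left(-19725\right) \frac{1}{22108} = - \frac{19725}{22108} \approx -0.89221$)
$\left(-17966 - 16051\right) - Y = \left(-17966 - 16051\right) - - \frac{19725}{22108} = \left(-17966 - 16051\right) + \frac{19725}{22108} = -34017 + \frac{19725}{22108} = - \frac{752028111}{22108}$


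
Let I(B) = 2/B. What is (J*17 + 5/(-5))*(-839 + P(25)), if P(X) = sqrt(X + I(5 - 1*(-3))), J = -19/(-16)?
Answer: -257573/16 + 307*sqrt(101)/32 ≈ -16002.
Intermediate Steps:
J = 19/16 (J = -19*(-1/16) = 19/16 ≈ 1.1875)
P(X) = sqrt(1/4 + X) (P(X) = sqrt(X + 2/(5 - 1*(-3))) = sqrt(X + 2/(5 + 3)) = sqrt(X + 2/8) = sqrt(X + 2*(1/8)) = sqrt(X + 1/4) = sqrt(1/4 + X))
(J*17 + 5/(-5))*(-839 + P(25)) = ((19/16)*17 + 5/(-5))*(-839 + sqrt(1 + 4*25)/2) = (323/16 + 5*(-1/5))*(-839 + sqrt(1 + 100)/2) = (323/16 - 1)*(-839 + sqrt(101)/2) = 307*(-839 + sqrt(101)/2)/16 = -257573/16 + 307*sqrt(101)/32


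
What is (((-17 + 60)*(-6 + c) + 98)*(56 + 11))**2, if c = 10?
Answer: 327248100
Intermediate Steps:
(((-17 + 60)*(-6 + c) + 98)*(56 + 11))**2 = (((-17 + 60)*(-6 + 10) + 98)*(56 + 11))**2 = ((43*4 + 98)*67)**2 = ((172 + 98)*67)**2 = (270*67)**2 = 18090**2 = 327248100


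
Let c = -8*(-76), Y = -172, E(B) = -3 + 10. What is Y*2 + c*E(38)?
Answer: 3912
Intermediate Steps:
E(B) = 7
c = 608
Y*2 + c*E(38) = -172*2 + 608*7 = -344 + 4256 = 3912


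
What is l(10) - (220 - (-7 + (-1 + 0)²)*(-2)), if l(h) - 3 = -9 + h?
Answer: -204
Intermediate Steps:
l(h) = -6 + h (l(h) = 3 + (-9 + h) = -6 + h)
l(10) - (220 - (-7 + (-1 + 0)²)*(-2)) = (-6 + 10) - (220 - (-7 + (-1 + 0)²)*(-2)) = 4 - (220 - (-7 + (-1)²)*(-2)) = 4 - (220 - (-7 + 1)*(-2)) = 4 - (220 - (-6)*(-2)) = 4 - (220 - 1*12) = 4 - (220 - 12) = 4 - 1*208 = 4 - 208 = -204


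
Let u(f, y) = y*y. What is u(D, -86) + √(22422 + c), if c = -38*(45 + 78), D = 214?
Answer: 7396 + 6*√493 ≈ 7529.2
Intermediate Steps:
u(f, y) = y²
c = -4674 (c = -38*123 = -4674)
u(D, -86) + √(22422 + c) = (-86)² + √(22422 - 4674) = 7396 + √17748 = 7396 + 6*√493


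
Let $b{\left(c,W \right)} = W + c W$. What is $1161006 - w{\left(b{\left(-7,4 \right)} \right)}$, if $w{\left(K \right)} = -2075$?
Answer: $1163081$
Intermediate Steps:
$b{\left(c,W \right)} = W + W c$
$1161006 - w{\left(b{\left(-7,4 \right)} \right)} = 1161006 - -2075 = 1161006 + 2075 = 1163081$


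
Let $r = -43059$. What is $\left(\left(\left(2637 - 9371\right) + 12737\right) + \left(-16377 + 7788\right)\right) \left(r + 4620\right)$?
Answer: $99403254$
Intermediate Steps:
$\left(\left(\left(2637 - 9371\right) + 12737\right) + \left(-16377 + 7788\right)\right) \left(r + 4620\right) = \left(\left(\left(2637 - 9371\right) + 12737\right) + \left(-16377 + 7788\right)\right) \left(-43059 + 4620\right) = \left(\left(-6734 + 12737\right) - 8589\right) \left(-38439\right) = \left(6003 - 8589\right) \left(-38439\right) = \left(-2586\right) \left(-38439\right) = 99403254$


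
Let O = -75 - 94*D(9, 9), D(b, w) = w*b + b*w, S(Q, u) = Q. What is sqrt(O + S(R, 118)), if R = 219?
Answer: 6*I*sqrt(419) ≈ 122.82*I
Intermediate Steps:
D(b, w) = 2*b*w (D(b, w) = b*w + b*w = 2*b*w)
O = -15303 (O = -75 - 188*9*9 = -75 - 94*162 = -75 - 15228 = -15303)
sqrt(O + S(R, 118)) = sqrt(-15303 + 219) = sqrt(-15084) = 6*I*sqrt(419)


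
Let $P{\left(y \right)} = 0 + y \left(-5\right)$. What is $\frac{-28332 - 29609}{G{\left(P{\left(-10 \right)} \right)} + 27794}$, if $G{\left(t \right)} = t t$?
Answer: $- \frac{57941}{30294} \approx -1.9126$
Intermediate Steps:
$P{\left(y \right)} = - 5 y$ ($P{\left(y \right)} = 0 - 5 y = - 5 y$)
$G{\left(t \right)} = t^{2}$
$\frac{-28332 - 29609}{G{\left(P{\left(-10 \right)} \right)} + 27794} = \frac{-28332 - 29609}{\left(\left(-5\right) \left(-10\right)\right)^{2} + 27794} = - \frac{57941}{50^{2} + 27794} = - \frac{57941}{2500 + 27794} = - \frac{57941}{30294}$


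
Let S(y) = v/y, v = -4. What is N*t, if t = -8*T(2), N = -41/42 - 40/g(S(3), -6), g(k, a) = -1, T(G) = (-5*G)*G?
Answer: 131120/21 ≈ 6243.8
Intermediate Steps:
S(y) = -4/y
T(G) = -5*G**2
N = 1639/42 (N = -41/42 - 40/(-1) = -41*1/42 - 40*(-1) = -41/42 + 40 = 1639/42 ≈ 39.024)
t = 160 (t = -(-40)*2**2 = -(-40)*4 = -8*(-20) = 160)
N*t = (1639/42)*160 = 131120/21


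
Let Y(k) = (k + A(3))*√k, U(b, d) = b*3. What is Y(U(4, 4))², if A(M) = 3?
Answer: 2700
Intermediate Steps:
U(b, d) = 3*b
Y(k) = √k*(3 + k) (Y(k) = (k + 3)*√k = (3 + k)*√k = √k*(3 + k))
Y(U(4, 4))² = (√(3*4)*(3 + 3*4))² = (√12*(3 + 12))² = ((2*√3)*15)² = (30*√3)² = 2700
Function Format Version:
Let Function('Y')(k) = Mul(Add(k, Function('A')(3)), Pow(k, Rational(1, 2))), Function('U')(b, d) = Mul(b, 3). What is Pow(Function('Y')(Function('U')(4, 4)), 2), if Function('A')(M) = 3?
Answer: 2700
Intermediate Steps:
Function('U')(b, d) = Mul(3, b)
Function('Y')(k) = Mul(Pow(k, Rational(1, 2)), Add(3, k)) (Function('Y')(k) = Mul(Add(k, 3), Pow(k, Rational(1, 2))) = Mul(Add(3, k), Pow(k, Rational(1, 2))) = Mul(Pow(k, Rational(1, 2)), Add(3, k)))
Pow(Function('Y')(Function('U')(4, 4)), 2) = Pow(Mul(Pow(Mul(3, 4), Rational(1, 2)), Add(3, Mul(3, 4))), 2) = Pow(Mul(Pow(12, Rational(1, 2)), Add(3, 12)), 2) = Pow(Mul(Mul(2, Pow(3, Rational(1, 2))), 15), 2) = Pow(Mul(30, Pow(3, Rational(1, 2))), 2) = 2700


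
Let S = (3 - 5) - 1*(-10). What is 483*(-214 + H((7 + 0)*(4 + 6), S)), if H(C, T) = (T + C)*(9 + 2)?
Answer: 311052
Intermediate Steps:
S = 8 (S = -2 + 10 = 8)
H(C, T) = 11*C + 11*T (H(C, T) = (C + T)*11 = 11*C + 11*T)
483*(-214 + H((7 + 0)*(4 + 6), S)) = 483*(-214 + (11*((7 + 0)*(4 + 6)) + 11*8)) = 483*(-214 + (11*(7*10) + 88)) = 483*(-214 + (11*70 + 88)) = 483*(-214 + (770 + 88)) = 483*(-214 + 858) = 483*644 = 311052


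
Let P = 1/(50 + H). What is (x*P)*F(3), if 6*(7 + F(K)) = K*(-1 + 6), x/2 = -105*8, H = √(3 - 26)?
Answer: 126000/841 - 2520*I*√23/841 ≈ 149.82 - 14.37*I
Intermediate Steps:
H = I*√23 (H = √(-23) = I*√23 ≈ 4.7958*I)
P = 1/(50 + I*√23) ≈ 0.019818 - 0.0019008*I
x = -1680 (x = 2*(-105*8) = 2*(-840) = -1680)
F(K) = -7 + 5*K/6 (F(K) = -7 + (K*(-1 + 6))/6 = -7 + (K*5)/6 = -7 + (5*K)/6 = -7 + 5*K/6)
(x*P)*F(3) = (-1680*(50/2523 - I*√23/2523))*(-7 + (⅚)*3) = (-28000/841 + 560*I*√23/841)*(-7 + 5/2) = (-28000/841 + 560*I*√23/841)*(-9/2) = 126000/841 - 2520*I*√23/841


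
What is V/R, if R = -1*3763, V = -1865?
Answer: 1865/3763 ≈ 0.49562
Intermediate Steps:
R = -3763
V/R = -1865/(-3763) = -1865*(-1/3763) = 1865/3763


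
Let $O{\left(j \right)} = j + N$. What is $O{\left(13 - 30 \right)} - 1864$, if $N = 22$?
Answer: $-1859$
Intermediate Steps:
$O{\left(j \right)} = 22 + j$ ($O{\left(j \right)} = j + 22 = 22 + j$)
$O{\left(13 - 30 \right)} - 1864 = \left(22 + \left(13 - 30\right)\right) - 1864 = \left(22 - 17\right) - 1864 = 5 - 1864 = -1859$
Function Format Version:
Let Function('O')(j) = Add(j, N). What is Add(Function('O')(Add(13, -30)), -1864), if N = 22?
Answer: -1859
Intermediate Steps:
Function('O')(j) = Add(22, j) (Function('O')(j) = Add(j, 22) = Add(22, j))
Add(Function('O')(Add(13, -30)), -1864) = Add(Add(22, Add(13, -30)), -1864) = Add(Add(22, -17), -1864) = Add(5, -1864) = -1859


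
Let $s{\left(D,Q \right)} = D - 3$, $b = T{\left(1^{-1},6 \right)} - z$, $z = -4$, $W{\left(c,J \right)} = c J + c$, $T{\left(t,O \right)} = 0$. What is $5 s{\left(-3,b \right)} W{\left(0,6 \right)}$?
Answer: $0$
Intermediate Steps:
$W{\left(c,J \right)} = c + J c$ ($W{\left(c,J \right)} = J c + c = c + J c$)
$b = 4$ ($b = 0 - -4 = 0 + 4 = 4$)
$s{\left(D,Q \right)} = -3 + D$
$5 s{\left(-3,b \right)} W{\left(0,6 \right)} = 5 \left(-3 - 3\right) 0 \left(1 + 6\right) = 5 \left(-6\right) 0 \cdot 7 = \left(-30\right) 0 = 0$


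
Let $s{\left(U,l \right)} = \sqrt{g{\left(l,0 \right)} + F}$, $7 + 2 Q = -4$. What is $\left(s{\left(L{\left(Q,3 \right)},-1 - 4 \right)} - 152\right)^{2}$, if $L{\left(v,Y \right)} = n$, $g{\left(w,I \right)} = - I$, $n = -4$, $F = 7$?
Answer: $\left(152 - \sqrt{7}\right)^{2} \approx 22307.0$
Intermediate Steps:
$Q = - \frac{11}{2}$ ($Q = - \frac{7}{2} + \frac{1}{2} \left(-4\right) = - \frac{7}{2} - 2 = - \frac{11}{2} \approx -5.5$)
$L{\left(v,Y \right)} = -4$
$s{\left(U,l \right)} = \sqrt{7}$ ($s{\left(U,l \right)} = \sqrt{\left(-1\right) 0 + 7} = \sqrt{0 + 7} = \sqrt{7}$)
$\left(s{\left(L{\left(Q,3 \right)},-1 - 4 \right)} - 152\right)^{2} = \left(\sqrt{7} - 152\right)^{2} = \left(-152 + \sqrt{7}\right)^{2}$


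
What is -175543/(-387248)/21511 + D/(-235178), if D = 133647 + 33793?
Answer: -697374637542333/979527156203792 ≈ -0.71195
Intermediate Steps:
D = 167440
-175543/(-387248)/21511 + D/(-235178) = -175543/(-387248)/21511 + 167440/(-235178) = -175543*(-1/387248)*(1/21511) + 167440*(-1/235178) = (175543/387248)*(1/21511) - 83720/117589 = 175543/8330091728 - 83720/117589 = -697374637542333/979527156203792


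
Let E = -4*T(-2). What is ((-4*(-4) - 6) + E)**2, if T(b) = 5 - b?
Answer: 324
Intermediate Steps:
E = -28 (E = -4*(5 - 1*(-2)) = -4*(5 + 2) = -4*7 = -28)
((-4*(-4) - 6) + E)**2 = ((-4*(-4) - 6) - 28)**2 = ((16 - 6) - 28)**2 = (10 - 28)**2 = (-18)**2 = 324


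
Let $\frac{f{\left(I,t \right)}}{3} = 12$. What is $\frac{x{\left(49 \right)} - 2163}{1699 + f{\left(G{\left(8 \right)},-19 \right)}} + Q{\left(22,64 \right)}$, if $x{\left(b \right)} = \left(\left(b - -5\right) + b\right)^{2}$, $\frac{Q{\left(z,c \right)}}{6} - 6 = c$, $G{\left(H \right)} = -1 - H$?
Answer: $\frac{737146}{1735} \approx 424.87$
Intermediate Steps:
$Q{\left(z,c \right)} = 36 + 6 c$
$x{\left(b \right)} = \left(5 + 2 b\right)^{2}$ ($x{\left(b \right)} = \left(\left(b + 5\right) + b\right)^{2} = \left(\left(5 + b\right) + b\right)^{2} = \left(5 + 2 b\right)^{2}$)
$f{\left(I,t \right)} = 36$ ($f{\left(I,t \right)} = 3 \cdot 12 = 36$)
$\frac{x{\left(49 \right)} - 2163}{1699 + f{\left(G{\left(8 \right)},-19 \right)}} + Q{\left(22,64 \right)} = \frac{\left(5 + 2 \cdot 49\right)^{2} - 2163}{1699 + 36} + \left(36 + 6 \cdot 64\right) = \frac{\left(5 + 98\right)^{2} - 2163}{1735} + \left(36 + 384\right) = \left(103^{2} - 2163\right) \frac{1}{1735} + 420 = \left(10609 - 2163\right) \frac{1}{1735} + 420 = 8446 \cdot \frac{1}{1735} + 420 = \frac{8446}{1735} + 420 = \frac{737146}{1735}$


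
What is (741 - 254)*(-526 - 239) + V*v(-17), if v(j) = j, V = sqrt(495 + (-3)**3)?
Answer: -372555 - 102*sqrt(13) ≈ -3.7292e+5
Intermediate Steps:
V = 6*sqrt(13) (V = sqrt(495 - 27) = sqrt(468) = 6*sqrt(13) ≈ 21.633)
(741 - 254)*(-526 - 239) + V*v(-17) = (741 - 254)*(-526 - 239) + (6*sqrt(13))*(-17) = 487*(-765) - 102*sqrt(13) = -372555 - 102*sqrt(13)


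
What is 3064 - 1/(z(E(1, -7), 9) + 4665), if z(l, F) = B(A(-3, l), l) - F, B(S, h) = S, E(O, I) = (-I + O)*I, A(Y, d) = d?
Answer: 14094399/4600 ≈ 3064.0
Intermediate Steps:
E(O, I) = I*(O - I) (E(O, I) = (O - I)*I = I*(O - I))
z(l, F) = l - F
3064 - 1/(z(E(1, -7), 9) + 4665) = 3064 - 1/((-7*(1 - 1*(-7)) - 1*9) + 4665) = 3064 - 1/((-7*(1 + 7) - 9) + 4665) = 3064 - 1/((-7*8 - 9) + 4665) = 3064 - 1/((-56 - 9) + 4665) = 3064 - 1/(-65 + 4665) = 3064 - 1/4600 = 14094399/4600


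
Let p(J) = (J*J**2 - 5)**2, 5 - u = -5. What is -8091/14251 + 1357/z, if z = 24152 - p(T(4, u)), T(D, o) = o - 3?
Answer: -748272979/1283901092 ≈ -0.58281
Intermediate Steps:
u = 10 (u = 5 - 1*(-5) = 5 + 5 = 10)
T(D, o) = -3 + o
p(J) = (-5 + J**3)**2 (p(J) = (J**3 - 5)**2 = (-5 + J**3)**2)
z = -90092 (z = 24152 - (-5 + (-3 + 10)**3)**2 = 24152 - (-5 + 7**3)**2 = 24152 - (-5 + 343)**2 = 24152 - 1*338**2 = 24152 - 1*114244 = 24152 - 114244 = -90092)
-8091/14251 + 1357/z = -8091/14251 + 1357/(-90092) = -8091*1/14251 + 1357*(-1/90092) = -8091/14251 - 1357/90092 = -748272979/1283901092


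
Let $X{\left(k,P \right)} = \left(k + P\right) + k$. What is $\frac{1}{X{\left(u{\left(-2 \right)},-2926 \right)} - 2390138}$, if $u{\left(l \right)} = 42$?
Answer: $- \frac{1}{2392980} \approx -4.1789 \cdot 10^{-7}$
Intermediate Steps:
$X{\left(k,P \right)} = P + 2 k$ ($X{\left(k,P \right)} = \left(P + k\right) + k = P + 2 k$)
$\frac{1}{X{\left(u{\left(-2 \right)},-2926 \right)} - 2390138} = \frac{1}{\left(-2926 + 2 \cdot 42\right) - 2390138} = \frac{1}{\left(-2926 + 84\right) - 2390138} = \frac{1}{-2842 - 2390138} = \frac{1}{-2392980} = - \frac{1}{2392980}$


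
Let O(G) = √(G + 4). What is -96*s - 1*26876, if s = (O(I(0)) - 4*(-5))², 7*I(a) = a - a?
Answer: -73340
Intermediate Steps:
I(a) = 0 (I(a) = (a - a)/7 = (⅐)*0 = 0)
O(G) = √(4 + G)
s = 484 (s = (√(4 + 0) - 4*(-5))² = (√4 + 20)² = (2 + 20)² = 22² = 484)
-96*s - 1*26876 = -96*484 - 1*26876 = -46464 - 26876 = -73340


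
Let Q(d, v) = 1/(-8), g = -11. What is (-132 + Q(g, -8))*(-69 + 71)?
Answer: -1057/4 ≈ -264.25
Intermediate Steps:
Q(d, v) = -1/8
(-132 + Q(g, -8))*(-69 + 71) = (-132 - 1/8)*(-69 + 71) = -1057/8*2 = -1057/4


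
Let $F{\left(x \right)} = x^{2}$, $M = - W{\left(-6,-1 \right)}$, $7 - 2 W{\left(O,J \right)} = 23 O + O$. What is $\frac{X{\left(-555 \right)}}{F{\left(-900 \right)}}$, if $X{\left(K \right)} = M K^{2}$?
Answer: $- \frac{206719}{7200} \approx -28.711$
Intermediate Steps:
$W{\left(O,J \right)} = \frac{7}{2} - 12 O$ ($W{\left(O,J \right)} = \frac{7}{2} - \frac{23 O + O}{2} = \frac{7}{2} - \frac{24 O}{2} = \frac{7}{2} - 12 O$)
$M = - \frac{151}{2}$ ($M = - (\frac{7}{2} - -72) = - (\frac{7}{2} + 72) = \left(-1\right) \frac{151}{2} = - \frac{151}{2} \approx -75.5$)
$X{\left(K \right)} = - \frac{151 K^{2}}{2}$
$\frac{X{\left(-555 \right)}}{F{\left(-900 \right)}} = \frac{\left(- \frac{151}{2}\right) \left(-555\right)^{2}}{\left(-900\right)^{2}} = \frac{\left(- \frac{151}{2}\right) 308025}{810000} = \left(- \frac{46511775}{2}\right) \frac{1}{810000} = - \frac{206719}{7200}$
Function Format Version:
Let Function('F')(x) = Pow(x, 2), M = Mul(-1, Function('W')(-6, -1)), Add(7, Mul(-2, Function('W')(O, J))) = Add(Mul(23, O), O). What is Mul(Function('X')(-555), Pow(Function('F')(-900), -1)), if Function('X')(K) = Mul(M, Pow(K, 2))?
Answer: Rational(-206719, 7200) ≈ -28.711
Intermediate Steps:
Function('W')(O, J) = Add(Rational(7, 2), Mul(-12, O)) (Function('W')(O, J) = Add(Rational(7, 2), Mul(Rational(-1, 2), Add(Mul(23, O), O))) = Add(Rational(7, 2), Mul(Rational(-1, 2), Mul(24, O))) = Add(Rational(7, 2), Mul(-12, O)))
M = Rational(-151, 2) (M = Mul(-1, Add(Rational(7, 2), Mul(-12, -6))) = Mul(-1, Add(Rational(7, 2), 72)) = Mul(-1, Rational(151, 2)) = Rational(-151, 2) ≈ -75.500)
Function('X')(K) = Mul(Rational(-151, 2), Pow(K, 2))
Mul(Function('X')(-555), Pow(Function('F')(-900), -1)) = Mul(Mul(Rational(-151, 2), Pow(-555, 2)), Pow(Pow(-900, 2), -1)) = Mul(Mul(Rational(-151, 2), 308025), Pow(810000, -1)) = Mul(Rational(-46511775, 2), Rational(1, 810000)) = Rational(-206719, 7200)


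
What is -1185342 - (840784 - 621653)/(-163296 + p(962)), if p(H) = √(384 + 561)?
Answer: -167237033392554/141087739 + 219131*√105/8888527557 ≈ -1.1853e+6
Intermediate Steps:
p(H) = 3*√105 (p(H) = √945 = 3*√105)
-1185342 - (840784 - 621653)/(-163296 + p(962)) = -1185342 - (840784 - 621653)/(-163296 + 3*√105) = -1185342 - 219131/(-163296 + 3*√105)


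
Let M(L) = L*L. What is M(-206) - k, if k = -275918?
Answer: 318354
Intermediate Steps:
M(L) = L**2
M(-206) - k = (-206)**2 - 1*(-275918) = 42436 + 275918 = 318354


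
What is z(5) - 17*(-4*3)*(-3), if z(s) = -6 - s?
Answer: -623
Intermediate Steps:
z(5) - 17*(-4*3)*(-3) = (-6 - 1*5) - 17*(-4*3)*(-3) = (-6 - 5) - (-204)*(-3) = -11 - 17*36 = -11 - 612 = -623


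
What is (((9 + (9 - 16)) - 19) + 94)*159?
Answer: 12243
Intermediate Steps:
(((9 + (9 - 16)) - 19) + 94)*159 = (((9 - 7) - 19) + 94)*159 = ((2 - 19) + 94)*159 = (-17 + 94)*159 = 77*159 = 12243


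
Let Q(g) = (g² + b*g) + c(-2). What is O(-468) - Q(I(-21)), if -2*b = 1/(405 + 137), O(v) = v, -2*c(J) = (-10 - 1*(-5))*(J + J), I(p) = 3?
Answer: -506225/1084 ≈ -467.00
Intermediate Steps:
c(J) = 5*J (c(J) = -(-10 - 1*(-5))*(J + J)/2 = -(-10 + 5)*2*J/2 = -(-5)*2*J/2 = -(-5)*J = 5*J)
b = -1/1084 (b = -1/(2*(405 + 137)) = -½/542 = -½*1/542 = -1/1084 ≈ -0.00092251)
Q(g) = -10 + g² - g/1084 (Q(g) = (g² - g/1084) + 5*(-2) = (g² - g/1084) - 10 = -10 + g² - g/1084)
O(-468) - Q(I(-21)) = -468 - (-10 + 3² - 1/1084*3) = -468 - (-10 + 9 - 3/1084) = -468 - 1*(-1087/1084) = -468 + 1087/1084 = -506225/1084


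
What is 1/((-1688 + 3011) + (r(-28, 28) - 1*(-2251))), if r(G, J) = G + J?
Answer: 1/3574 ≈ 0.00027980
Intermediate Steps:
1/((-1688 + 3011) + (r(-28, 28) - 1*(-2251))) = 1/((-1688 + 3011) + ((-28 + 28) - 1*(-2251))) = 1/(1323 + (0 + 2251)) = 1/(1323 + 2251) = 1/3574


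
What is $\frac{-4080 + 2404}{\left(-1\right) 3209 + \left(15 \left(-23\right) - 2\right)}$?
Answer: $\frac{419}{889} \approx 0.47132$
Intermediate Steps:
$\frac{-4080 + 2404}{\left(-1\right) 3209 + \left(15 \left(-23\right) - 2\right)} = - \frac{1676}{-3209 - 347} = - \frac{1676}{-3556} = \left(-1676\right) \left(- \frac{1}{3556}\right) = \frac{419}{889}$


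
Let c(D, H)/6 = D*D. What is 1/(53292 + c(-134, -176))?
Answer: 1/161028 ≈ 6.2101e-6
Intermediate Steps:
c(D, H) = 6*D² (c(D, H) = 6*(D*D) = 6*D²)
1/(53292 + c(-134, -176)) = 1/(53292 + 6*(-134)²) = 1/(53292 + 6*17956) = 1/(53292 + 107736) = 1/161028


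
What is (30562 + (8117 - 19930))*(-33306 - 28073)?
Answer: -1150794871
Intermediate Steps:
(30562 + (8117 - 19930))*(-33306 - 28073) = (30562 - 11813)*(-61379) = 18749*(-61379) = -1150794871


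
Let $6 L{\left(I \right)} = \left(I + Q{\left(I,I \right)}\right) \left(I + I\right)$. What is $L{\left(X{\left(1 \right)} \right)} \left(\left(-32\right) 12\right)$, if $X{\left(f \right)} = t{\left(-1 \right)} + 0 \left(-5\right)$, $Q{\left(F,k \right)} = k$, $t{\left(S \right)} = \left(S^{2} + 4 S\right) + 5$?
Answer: $-1024$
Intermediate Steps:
$t{\left(S \right)} = 5 + S^{2} + 4 S$
$X{\left(f \right)} = 2$ ($X{\left(f \right)} = \left(5 + \left(-1\right)^{2} + 4 \left(-1\right)\right) + 0 \left(-5\right) = \left(5 + 1 - 4\right) + 0 = 2 + 0 = 2$)
$L{\left(I \right)} = \frac{2 I^{2}}{3}$ ($L{\left(I \right)} = \frac{\left(I + I\right) \left(I + I\right)}{6} = \frac{2 I 2 I}{6} = \frac{4 I^{2}}{6} = \frac{2 I^{2}}{3}$)
$L{\left(X{\left(1 \right)} \right)} \left(\left(-32\right) 12\right) = \frac{2 \cdot 2^{2}}{3} \left(\left(-32\right) 12\right) = \frac{2}{3} \cdot 4 \left(-384\right) = \frac{8}{3} \left(-384\right) = -1024$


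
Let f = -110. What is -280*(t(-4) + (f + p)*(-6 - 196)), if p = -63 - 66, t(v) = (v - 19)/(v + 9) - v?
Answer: -13517672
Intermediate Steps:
t(v) = -v + (-19 + v)/(9 + v) (t(v) = (-19 + v)/(9 + v) - v = -v + (-19 + v)/(9 + v))
p = -129
-280*(t(-4) + (f + p)*(-6 - 196)) = -280*((-19 - 1*(-4)² - 8*(-4))/(9 - 4) + (-110 - 129)*(-6 - 196)) = -280*((-19 - 1*16 + 32)/5 - 239*(-202)) = -280*((-19 - 16 + 32)/5 + 48278) = -280*((⅕)*(-3) + 48278) = -280*(-⅗ + 48278) = -280*241387/5 = -13517672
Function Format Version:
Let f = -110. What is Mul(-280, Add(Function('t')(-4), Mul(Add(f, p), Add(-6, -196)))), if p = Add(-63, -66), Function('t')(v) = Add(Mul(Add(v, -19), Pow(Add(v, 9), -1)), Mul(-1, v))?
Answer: -13517672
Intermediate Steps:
Function('t')(v) = Add(Mul(-1, v), Mul(Pow(Add(9, v), -1), Add(-19, v))) (Function('t')(v) = Add(Mul(Add(-19, v), Pow(Add(9, v), -1)), Mul(-1, v)) = Add(Mul(Pow(Add(9, v), -1), Add(-19, v)), Mul(-1, v)) = Add(Mul(-1, v), Mul(Pow(Add(9, v), -1), Add(-19, v))))
p = -129
Mul(-280, Add(Function('t')(-4), Mul(Add(f, p), Add(-6, -196)))) = Mul(-280, Add(Mul(Pow(Add(9, -4), -1), Add(-19, Mul(-1, Pow(-4, 2)), Mul(-8, -4))), Mul(Add(-110, -129), Add(-6, -196)))) = Mul(-280, Add(Mul(Pow(5, -1), Add(-19, Mul(-1, 16), 32)), Mul(-239, -202))) = Mul(-280, Add(Mul(Rational(1, 5), Add(-19, -16, 32)), 48278)) = Mul(-280, Add(Mul(Rational(1, 5), -3), 48278)) = Mul(-280, Add(Rational(-3, 5), 48278)) = Mul(-280, Rational(241387, 5)) = -13517672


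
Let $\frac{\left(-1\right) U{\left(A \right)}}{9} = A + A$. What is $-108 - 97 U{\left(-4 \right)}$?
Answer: $-7092$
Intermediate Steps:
$U{\left(A \right)} = - 18 A$ ($U{\left(A \right)} = - 9 \left(A + A\right) = - 9 \cdot 2 A = - 18 A$)
$-108 - 97 U{\left(-4 \right)} = -108 - 97 \left(\left(-18\right) \left(-4\right)\right) = -108 - 6984 = -7092$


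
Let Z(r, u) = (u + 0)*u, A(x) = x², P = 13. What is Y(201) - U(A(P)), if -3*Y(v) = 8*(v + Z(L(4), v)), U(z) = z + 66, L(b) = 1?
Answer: -108507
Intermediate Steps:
U(z) = 66 + z
Z(r, u) = u² (Z(r, u) = u*u = u²)
Y(v) = -8*v/3 - 8*v²/3 (Y(v) = -8*(v + v²)/3 = -(8*v + 8*v²)/3 = -8*v/3 - 8*v²/3)
Y(201) - U(A(P)) = (8/3)*201*(-1 - 1*201) - (66 + 13²) = (8/3)*201*(-1 - 201) - (66 + 169) = (8/3)*201*(-202) - 1*235 = -108272 - 235 = -108507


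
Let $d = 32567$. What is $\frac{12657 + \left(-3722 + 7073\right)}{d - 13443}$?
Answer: $\frac{4002}{4781} \approx 0.83706$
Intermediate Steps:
$\frac{12657 + \left(-3722 + 7073\right)}{d - 13443} = \frac{12657 + \left(-3722 + 7073\right)}{32567 - 13443} = \frac{12657 + 3351}{19124} = 16008 \cdot \frac{1}{19124} = \frac{4002}{4781}$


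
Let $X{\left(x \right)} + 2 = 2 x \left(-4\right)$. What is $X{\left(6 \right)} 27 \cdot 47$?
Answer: $-63450$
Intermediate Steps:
$X{\left(x \right)} = -2 - 8 x$ ($X{\left(x \right)} = -2 + 2 x \left(-4\right) = -2 - 8 x$)
$X{\left(6 \right)} 27 \cdot 47 = \left(-2 - 48\right) 27 \cdot 47 = \left(-50\right) 27 \cdot 47 = \left(-1350\right) 47 = -63450$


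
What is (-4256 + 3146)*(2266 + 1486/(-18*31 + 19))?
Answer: -1354075680/539 ≈ -2.5122e+6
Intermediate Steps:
(-4256 + 3146)*(2266 + 1486/(-18*31 + 19)) = -1110*(2266 + 1486/(-558 + 19)) = -1110*(2266 + 1486/(-539)) = -1110*(2266 + 1486*(-1/539)) = -1110*(2266 - 1486/539) = -1110*1219888/539 = -1354075680/539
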